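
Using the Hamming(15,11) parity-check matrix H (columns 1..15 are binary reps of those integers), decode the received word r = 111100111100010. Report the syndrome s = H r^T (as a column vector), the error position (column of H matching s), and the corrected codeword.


s = (0, 1, 1, 0)^T, error position = 6, corrected codeword c = 111101111100010

Compute s = H r^T mod 2 one row at a time:
  s_1 = 1 + 1 + 1 + 0 + 0 + 0 + 1 + 0 = 4 ≡ 0 (mod 2).
  s_2 = 1 + 0 + 0 + 1 + 0 + 0 + 1 + 0 = 3 ≡ 1 (mod 2).
  s_3 = 1 + 1 + 0 + 1 + 1 + 0 + 1 + 0 = 5 ≡ 1 (mod 2).
  s_4 = 1 + 1 + 0 + 1 + 1 + 0 + 0 + 0 = 4 ≡ 0 (mod 2).
s = (0, 1, 1, 0)^T — this equals column 6 of H (binary 0110), so error is at position 6.
Correct: flip bit 6 of r = 111100111100010 to get c = 111101111100010.


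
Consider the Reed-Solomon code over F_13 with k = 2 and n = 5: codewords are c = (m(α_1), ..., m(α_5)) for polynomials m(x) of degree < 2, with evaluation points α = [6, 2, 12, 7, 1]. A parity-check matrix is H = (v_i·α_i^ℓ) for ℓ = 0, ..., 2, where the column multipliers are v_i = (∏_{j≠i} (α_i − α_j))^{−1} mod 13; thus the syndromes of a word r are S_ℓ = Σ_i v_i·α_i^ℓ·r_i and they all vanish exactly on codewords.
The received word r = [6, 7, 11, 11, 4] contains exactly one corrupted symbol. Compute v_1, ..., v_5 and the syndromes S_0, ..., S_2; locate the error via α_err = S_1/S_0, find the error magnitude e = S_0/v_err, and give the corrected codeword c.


S = (9, 11, 12), error at position 4, error magnitude e = 2, c = [6, 7, 11, 9, 4].

Step 1: column multipliers v_i = (∏_{j≠i}(α_i − α_j))^{−1} mod 13.
  i = 1 (α = 6): (6−2)(6−12)(6−7)(6−1) = 4·(−6)·(−1)·5 = 120 ≡ 3, so v_1 = 3^{−1} = 9 (mod 13).
  i = 2 (α = 2): (2−6)(2−12)(2−7)(2−1) = (−4)·(−10)·(−5)·1 = −200 ≡ 8, so v_2 = 8^{−1} = 5 (mod 13).
  i = 3 (α = 12): (12−6)(12−2)(12−7)(12−1) = 6·10·5·11 = 3300 ≡ 11, so v_3 = 11^{−1} = 6 (mod 13).
  i = 4 (α = 7): (7−6)(7−2)(7−12)(7−1) = 1·5·(−5)·6 = −150 ≡ 6, so v_4 = 6^{−1} = 11 (mod 13).
  i = 5 (α = 1): (1−6)(1−2)(1−12)(1−7) = (−5)·(−1)·(−11)·(−6) = 330 ≡ 5, so v_5 = 5^{−1} = 8 (mod 13).
  v = [9, 5, 6, 11, 8].
Step 2: syndromes of r = [6, 7, 11, 11, 4] (all sums mod 13).
  S_0 = Σ v_i r_i = 9·6 + 5·7 + 6·11 + 11·11 + 8·4 = 308 ≡ 9.
  S_1 = Σ v_i α_i r_i = 9·6·6 + 5·2·7 + 6·12·11 + 11·7·11 + 8·1·4 = 2065 ≡ 11.
  α_i^2 mod 13 = [10, 4, 1, 10, 1].
  S_2 = Σ v_i α_i^2 r_i = 9·10·6 + 5·4·7 + 6·1·11 + 11·10·11 + 8·1·4 = 1988 ≡ 12.
  S = (9, 11, 12) ≠ 0, so r is not a codeword (an error is present).
Step 3: locate the error. For a single error e at position i, S_ℓ = v_i·e·α_i^ℓ, so α_err = S_1/S_0.
  S_0^{−1} = 9^{−1} = 3 (mod 13), so α_err = 11·3 = 33 ≡ 7 = α_4. Error position i = 4.
  Consistency check: S_2/S_1 = 12·6 = 72 ≡ 7 = α_err ✓ (single-error assumption holds).
Step 4: error magnitude e = S_0/v_4 = S_0·∏_{j≠4}(α_4 − α_j) = 9·6 = 54 ≡ 2 (mod 13).
Step 5: correct position 4: c_4 = r_4 − e = 11 − 2 ≡ 9 (mod 13). Hence c = [6, 7, 11, 9, 4].
  Check: interpolating c through the α_i gives m(x) = 1 + 3·x (degree < 2) with m(α_i) = c_i for every i, so c is indeed a codeword.


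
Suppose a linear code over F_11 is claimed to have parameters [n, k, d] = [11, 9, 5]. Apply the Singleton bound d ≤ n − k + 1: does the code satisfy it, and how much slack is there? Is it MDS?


Singleton RHS = n − k + 1 = 3, slack = -2, bound violated (no such code; not MDS).

Singleton bound: d ≤ n − k + 1.
Here n = 11, k = 9, so n − k + 1 = 3.
Given d = 5, check d ≤ 3: NO.
Slack = (n − k + 1) − d = -2.
The slack is negative: d = 5 exceeds n − k + 1 = 3 by 2, so the Singleton bound is violated and no linear [11, 9, 5]_11 code can exist. In particular it is not MDS (MDS requires d = n − k + 1 exactly).
Description: the claimed parameters are [11, 9, 5]_11; such a code would be impossible (violates the Singleton bound).


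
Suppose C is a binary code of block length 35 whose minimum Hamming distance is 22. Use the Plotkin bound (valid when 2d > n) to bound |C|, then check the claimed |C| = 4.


Plotkin bound M ≤ 4; given |C| = 4 ≤ bound (satisfied).

Check applicability: 2d = 44, n = 35.
2d − n = 9 > 0, so Plotkin applies.
Compute d/(2d−n) = 22/9 ≈ 2.4444.
⌊d/(2d−n)⌋ = 2.
Plotkin bound: M ≤ 2·2 = 4.
Given |C| = 4, check: satisfied.
This |C| is at the Plotkin bound.


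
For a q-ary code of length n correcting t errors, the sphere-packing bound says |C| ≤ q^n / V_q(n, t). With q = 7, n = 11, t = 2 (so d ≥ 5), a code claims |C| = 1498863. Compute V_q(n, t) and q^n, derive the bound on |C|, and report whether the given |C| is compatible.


V_q(n, t) = 2047, q^n = 1977326743, Hamming bound = 965963, |C| = 1498863 > bound (violated).

Step 1: Compute V_q(n, t) = Σ_{j=0}^2 C(n, j) (q−1)^j.
  j = 0: C(11,0)·(6)^0 = 1·1 = 1.
  j = 1: C(11,1)·(6)^1 = 11·6 = 66.
  j = 2: C(11,2)·(6)^2 = 55·36 = 1980.
  V_q(n, t) = 1 + 66 + 1980 = 2047.
Step 2: q^n = 7^11 = 1977326743.
Step 3: Hamming bound ⌊q^n / V_q(n,t)⌋ = ⌊1977326743/2047⌋ = 965963.
Step 4: Compare |C| = 1498863 to 965963: violated.
The claimed |C| lies above the Hamming bound, so no 7-ary code of length 11 with d ≥ 5 can have 1498863 codewords.


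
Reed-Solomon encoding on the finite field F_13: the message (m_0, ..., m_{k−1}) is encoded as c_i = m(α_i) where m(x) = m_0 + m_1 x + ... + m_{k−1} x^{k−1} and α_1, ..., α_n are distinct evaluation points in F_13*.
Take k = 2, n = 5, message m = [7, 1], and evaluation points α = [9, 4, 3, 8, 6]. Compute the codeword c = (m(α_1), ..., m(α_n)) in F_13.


c = [3, 11, 10, 2, 0]

Message polynomial: m(x) = 7 + 1·x (mod 13).
For each evaluation point α_i, compute m(α_i) mod 13:
  α_1 = 9: Horner steps 1 → 3, so m(9) = 3.
  α_2 = 4: Horner steps 1 → 11, so m(4) = 11.
  α_3 = 3: Horner steps 1 → 10, so m(3) = 10.
  α_4 = 8: Horner steps 1 → 2, so m(8) = 2.
  α_5 = 6: Horner steps 1 → 0, so m(6) = 0.
Codeword c = [3, 11, 10, 2, 0] ∈ F_13^5.


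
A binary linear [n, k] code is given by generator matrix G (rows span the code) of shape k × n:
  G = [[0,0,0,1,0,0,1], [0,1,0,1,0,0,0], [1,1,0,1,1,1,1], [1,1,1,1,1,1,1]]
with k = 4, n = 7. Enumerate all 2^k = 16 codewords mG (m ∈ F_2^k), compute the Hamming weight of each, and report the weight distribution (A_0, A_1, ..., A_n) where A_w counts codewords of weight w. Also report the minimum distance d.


Weight distribution: A_0 = 1, A_1 = 1, A_2 = 3, A_3 = 3, A_4 = 3, A_5 = 3, A_6 = 1, A_7 = 1. Minimum distance d = 1.

Enumerate all 2^4 = 16 messages m ∈ F_2^4.
For each, compute codeword c = mG in F_2^7, then tally its weight.
  m = 0000 → c = 0000000, weight = 0.
  m = 1000 → c = 0001001, weight = 2.
  m = 0100 → c = 0101000, weight = 2.
  m = 1100 → c = 0100001, weight = 2.
  m = 0010 → c = 1101111, weight = 6.
  m = 1010 → c = 1100110, weight = 4.
  m = 0110 → c = 1000111, weight = 4.
  m = 1110 → c = 1001110, weight = 4.
  m = 0001 → c = 1111111, weight = 7.
  m = 1001 → c = 1110110, weight = 5.
  m = 0101 → c = 1010111, weight = 5.
  m = 1101 → c = 1011110, weight = 5.
  m = 0011 → c = 0010000, weight = 1.
  m = 1011 → c = 0011001, weight = 3.
  m = 0111 → c = 0111000, weight = 3.
  m = 1111 → c = 0110001, weight = 3.
Tally weights:
  weight 0: 1 codewords.
  weight 1: 1 codewords.
  weight 2: 3 codewords.
  weight 3: 3 codewords.
  weight 4: 3 codewords.
  weight 5: 3 codewords.
  weight 6: 1 codewords.
  weight 7: 1 codewords.
Minimum distance d = smallest w > 0 with A_w > 0 = 1.
Sanity: Σ A_w = 16 = 2^4 = 16 ✓.


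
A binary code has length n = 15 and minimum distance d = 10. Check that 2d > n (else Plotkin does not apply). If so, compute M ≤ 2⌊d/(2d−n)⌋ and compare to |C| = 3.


Plotkin bound M ≤ 4; given |C| = 3 ≤ bound (satisfied).

Check applicability: 2d = 20, n = 15.
2d − n = 5 > 0, so Plotkin applies.
Compute d/(2d−n) = 10/5 ≈ 2.0000.
⌊d/(2d−n)⌋ = 2.
Plotkin bound: M ≤ 2·2 = 4.
Given |C| = 3, check: satisfied.
This |C| is below the Plotkin bound.


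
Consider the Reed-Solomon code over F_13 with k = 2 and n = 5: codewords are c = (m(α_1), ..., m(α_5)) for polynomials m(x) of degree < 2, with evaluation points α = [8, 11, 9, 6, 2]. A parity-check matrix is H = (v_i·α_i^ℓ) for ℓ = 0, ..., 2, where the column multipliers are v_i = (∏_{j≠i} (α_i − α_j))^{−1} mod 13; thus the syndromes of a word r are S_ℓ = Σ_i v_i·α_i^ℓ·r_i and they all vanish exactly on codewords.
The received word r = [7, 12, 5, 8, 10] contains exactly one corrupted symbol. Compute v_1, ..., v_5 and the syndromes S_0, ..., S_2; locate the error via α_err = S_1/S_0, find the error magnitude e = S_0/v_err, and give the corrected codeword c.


S = (7, 11, 8), error at position 3, error magnitude e = 5, c = [7, 12, 0, 8, 10].

Step 1: column multipliers v_i = (∏_{j≠i}(α_i − α_j))^{−1} mod 13.
  i = 1 (α = 8): (8−11)(8−9)(8−6)(8−2) = (−3)·(−1)·2·6 = 36 ≡ 10, so v_1 = 10^{−1} = 4 (mod 13).
  i = 2 (α = 11): (11−8)(11−9)(11−6)(11−2) = 3·2·5·9 = 270 ≡ 10, so v_2 = 10^{−1} = 4 (mod 13).
  i = 3 (α = 9): (9−8)(9−11)(9−6)(9−2) = 1·(−2)·3·7 = −42 ≡ 10, so v_3 = 10^{−1} = 4 (mod 13).
  i = 4 (α = 6): (6−8)(6−11)(6−9)(6−2) = (−2)·(−5)·(−3)·4 = −120 ≡ 10, so v_4 = 10^{−1} = 4 (mod 13).
  i = 5 (α = 2): (2−8)(2−11)(2−9)(2−6) = (−6)·(−9)·(−7)·(−4) = 1512 ≡ 4, so v_5 = 4^{−1} = 10 (mod 13).
  v = [4, 4, 4, 4, 10].
Step 2: syndromes of r = [7, 12, 5, 8, 10] (all sums mod 13).
  S_0 = Σ v_i r_i = 4·7 + 4·12 + 4·5 + 4·8 + 10·10 = 228 ≡ 7.
  S_1 = Σ v_i α_i r_i = 4·8·7 + 4·11·12 + 4·9·5 + 4·6·8 + 10·2·10 = 1324 ≡ 11.
  α_i^2 mod 13 = [12, 4, 3, 10, 4].
  S_2 = Σ v_i α_i^2 r_i = 4·12·7 + 4·4·12 + 4·3·5 + 4·10·8 + 10·4·10 = 1308 ≡ 8.
  S = (7, 11, 8) ≠ 0, so r is not a codeword (an error is present).
Step 3: locate the error. For a single error e at position i, S_ℓ = v_i·e·α_i^ℓ, so α_err = S_1/S_0.
  S_0^{−1} = 7^{−1} = 2 (mod 13), so α_err = 11·2 = 22 ≡ 9 = α_3. Error position i = 3.
  Consistency check: S_2/S_1 = 8·6 = 48 ≡ 9 = α_err ✓ (single-error assumption holds).
Step 4: error magnitude e = S_0/v_3 = S_0·∏_{j≠3}(α_3 − α_j) = 7·10 = 70 ≡ 5 (mod 13).
Step 5: correct position 3: c_3 = r_3 − e = 5 − 5 ≡ 0 (mod 13). Hence c = [7, 12, 0, 8, 10].
  Check: interpolating c through the α_i gives m(x) = 11 + 6·x (degree < 2) with m(α_i) = c_i for every i, so c is indeed a codeword.


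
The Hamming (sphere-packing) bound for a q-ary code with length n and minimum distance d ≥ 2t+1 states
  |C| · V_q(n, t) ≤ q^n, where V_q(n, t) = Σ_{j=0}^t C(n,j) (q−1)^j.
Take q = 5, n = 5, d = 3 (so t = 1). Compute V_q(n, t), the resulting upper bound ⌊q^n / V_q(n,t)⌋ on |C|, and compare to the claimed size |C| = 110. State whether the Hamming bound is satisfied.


V_q(n, t) = 21, q^n = 3125, Hamming bound = 148, |C| = 110 ≤ bound (satisfied).

Step 1: Compute V_q(n, t) = Σ_{j=0}^1 C(n, j) (q−1)^j.
  j = 0: C(5,0)·(4)^0 = 1·1 = 1.
  j = 1: C(5,1)·(4)^1 = 5·4 = 20.
  V_q(n, t) = 1 + 20 = 21.
Step 2: q^n = 5^5 = 3125.
Step 3: Hamming bound ⌊q^n / V_q(n,t)⌋ = ⌊3125/21⌋ = 148.
Step 4: Compare |C| = 110 to 148: satisfied.
The claimed |C| lies below the Hamming bound.


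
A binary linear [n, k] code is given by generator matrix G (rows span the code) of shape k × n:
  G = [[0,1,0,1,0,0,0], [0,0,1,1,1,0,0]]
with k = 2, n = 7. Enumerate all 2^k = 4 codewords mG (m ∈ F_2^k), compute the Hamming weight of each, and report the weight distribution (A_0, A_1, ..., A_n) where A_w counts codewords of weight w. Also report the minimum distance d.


Weight distribution: A_0 = 1, A_2 = 1, A_3 = 2. Minimum distance d = 2.

Enumerate all 2^2 = 4 messages m ∈ F_2^2.
For each, compute codeword c = mG in F_2^7, then tally its weight.
  m = 00 → c = 0000000, weight = 0.
  m = 10 → c = 0101000, weight = 2.
  m = 01 → c = 0011100, weight = 3.
  m = 11 → c = 0110100, weight = 3.
Tally weights:
  weight 0: 1 codewords.
  weight 2: 1 codewords.
  weight 3: 2 codewords.
Minimum distance d = smallest w > 0 with A_w > 0 = 2.
Sanity: Σ A_w = 4 = 2^2 = 4 ✓.


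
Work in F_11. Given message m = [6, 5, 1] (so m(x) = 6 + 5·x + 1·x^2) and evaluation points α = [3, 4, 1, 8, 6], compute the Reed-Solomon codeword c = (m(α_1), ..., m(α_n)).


c = [8, 9, 1, 0, 6]

Message polynomial: m(x) = 6 + 5·x + 1·x^2 (mod 11).
For each evaluation point α_i, compute m(α_i) mod 11:
  α_1 = 3: Horner steps 1 → 8 → 8, so m(3) = 8.
  α_2 = 4: Horner steps 1 → 9 → 9, so m(4) = 9.
  α_3 = 1: Horner steps 1 → 6 → 1, so m(1) = 1.
  α_4 = 8: Horner steps 1 → 2 → 0, so m(8) = 0.
  α_5 = 6: Horner steps 1 → 0 → 6, so m(6) = 6.
Codeword c = [8, 9, 1, 0, 6] ∈ F_11^5.


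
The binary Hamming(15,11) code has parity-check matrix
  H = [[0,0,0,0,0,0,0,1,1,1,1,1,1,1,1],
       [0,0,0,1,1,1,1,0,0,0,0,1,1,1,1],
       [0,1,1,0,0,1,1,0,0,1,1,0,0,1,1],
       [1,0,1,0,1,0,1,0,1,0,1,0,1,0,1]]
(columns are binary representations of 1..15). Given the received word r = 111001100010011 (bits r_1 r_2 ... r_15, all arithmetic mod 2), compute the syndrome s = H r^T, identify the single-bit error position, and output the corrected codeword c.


s = (1, 0, 1, 1)^T, error position = 11, corrected codeword c = 111001100000011

Compute s = H r^T mod 2 one row at a time:
  s_1 = 0 + 0 + 0 + 1 + 0 + 0 + 1 + 1 = 3 ≡ 1 (mod 2).
  s_2 = 0 + 0 + 1 + 1 + 0 + 0 + 1 + 1 = 4 ≡ 0 (mod 2).
  s_3 = 1 + 1 + 1 + 1 + 0 + 1 + 1 + 1 = 7 ≡ 1 (mod 2).
  s_4 = 1 + 1 + 0 + 1 + 0 + 1 + 0 + 1 = 5 ≡ 1 (mod 2).
s = (1, 0, 1, 1)^T — this equals column 11 of H (binary 1011), so error is at position 11.
Correct: flip bit 11 of r = 111001100010011 to get c = 111001100000011.


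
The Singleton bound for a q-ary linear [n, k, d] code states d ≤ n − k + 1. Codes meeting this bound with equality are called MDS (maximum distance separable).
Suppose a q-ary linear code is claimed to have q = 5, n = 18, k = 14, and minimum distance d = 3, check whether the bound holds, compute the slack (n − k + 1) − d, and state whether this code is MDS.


Singleton RHS = n − k + 1 = 5, slack = 2, bound satisfied, not MDS.

Singleton bound: d ≤ n − k + 1.
Here n = 18, k = 14, so n − k + 1 = 5.
Given d = 3, check d ≤ 5: YES.
Slack = (n − k + 1) − d = 2.
The code is NOT MDS (slack = 2 > 0).
Description: the claimed parameters are [18, 14, 3]_5; such a code would be non-MDS.


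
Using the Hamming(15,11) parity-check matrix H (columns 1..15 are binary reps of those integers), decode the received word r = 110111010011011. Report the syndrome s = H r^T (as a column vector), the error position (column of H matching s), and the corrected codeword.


s = (1, 0, 1, 0)^T, error position = 10, corrected codeword c = 110111010111011

Compute s = H r^T mod 2 one row at a time:
  s_1 = 1 + 0 + 0 + 1 + 1 + 0 + 1 + 1 = 5 ≡ 1 (mod 2).
  s_2 = 1 + 1 + 1 + 0 + 1 + 0 + 1 + 1 = 6 ≡ 0 (mod 2).
  s_3 = 1 + 0 + 1 + 0 + 0 + 1 + 1 + 1 = 5 ≡ 1 (mod 2).
  s_4 = 1 + 0 + 1 + 0 + 0 + 1 + 0 + 1 = 4 ≡ 0 (mod 2).
s = (1, 0, 1, 0)^T — this equals column 10 of H (binary 1010), so error is at position 10.
Correct: flip bit 10 of r = 110111010011011 to get c = 110111010111011.


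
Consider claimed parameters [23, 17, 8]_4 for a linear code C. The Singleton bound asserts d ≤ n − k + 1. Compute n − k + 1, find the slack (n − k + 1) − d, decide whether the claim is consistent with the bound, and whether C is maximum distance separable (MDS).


Singleton RHS = n − k + 1 = 7, slack = -1, bound violated (no such code; not MDS).

Singleton bound: d ≤ n − k + 1.
Here n = 23, k = 17, so n − k + 1 = 7.
Given d = 8, check d ≤ 7: NO.
Slack = (n − k + 1) − d = -1.
The slack is negative: d = 8 exceeds n − k + 1 = 7 by 1, so the Singleton bound is violated and no linear [23, 17, 8]_4 code can exist. In particular it is not MDS (MDS requires d = n − k + 1 exactly).
Description: the claimed parameters are [23, 17, 8]_4; such a code would be impossible (violates the Singleton bound).


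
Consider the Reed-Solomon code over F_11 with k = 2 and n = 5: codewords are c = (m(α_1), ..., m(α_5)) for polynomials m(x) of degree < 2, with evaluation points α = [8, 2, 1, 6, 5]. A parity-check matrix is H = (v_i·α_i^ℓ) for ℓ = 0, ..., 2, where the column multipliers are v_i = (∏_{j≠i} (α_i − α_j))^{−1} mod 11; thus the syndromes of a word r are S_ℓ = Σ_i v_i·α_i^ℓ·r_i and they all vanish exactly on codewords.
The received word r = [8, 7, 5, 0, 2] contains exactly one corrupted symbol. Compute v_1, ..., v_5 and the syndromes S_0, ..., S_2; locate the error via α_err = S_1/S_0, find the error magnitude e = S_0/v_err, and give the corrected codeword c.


S = (10, 5, 8), error at position 4, error magnitude e = 7, c = [8, 7, 5, 4, 2].

Step 1: column multipliers v_i = (∏_{j≠i}(α_i − α_j))^{−1} mod 11.
  i = 1 (α = 8): (8−2)(8−1)(8−6)(8−5) = 6·7·2·3 = 252 ≡ 10, so v_1 = 10^{−1} = 10 (mod 11).
  i = 2 (α = 2): (2−8)(2−1)(2−6)(2−5) = (−6)·1·(−4)·(−3) = −72 ≡ 5, so v_2 = 5^{−1} = 9 (mod 11).
  i = 3 (α = 1): (1−8)(1−2)(1−6)(1−5) = (−7)·(−1)·(−5)·(−4) = 140 ≡ 8, so v_3 = 8^{−1} = 7 (mod 11).
  i = 4 (α = 6): (6−8)(6−2)(6−1)(6−5) = (−2)·4·5·1 = −40 ≡ 4, so v_4 = 4^{−1} = 3 (mod 11).
  i = 5 (α = 5): (5−8)(5−2)(5−1)(5−6) = (−3)·3·4·(−1) = 36 ≡ 3, so v_5 = 3^{−1} = 4 (mod 11).
  v = [10, 9, 7, 3, 4].
Step 2: syndromes of r = [8, 7, 5, 0, 2] (all sums mod 11).
  S_0 = Σ v_i r_i = 10·8 + 9·7 + 7·5 + 3·0 + 4·2 = 186 ≡ 10.
  S_1 = Σ v_i α_i r_i = 10·8·8 + 9·2·7 + 7·1·5 + 3·6·0 + 4·5·2 = 841 ≡ 5.
  α_i^2 mod 11 = [9, 4, 1, 3, 3].
  S_2 = Σ v_i α_i^2 r_i = 10·9·8 + 9·4·7 + 7·1·5 + 3·3·0 + 4·3·2 = 1031 ≡ 8.
  S = (10, 5, 8) ≠ 0, so r is not a codeword (an error is present).
Step 3: locate the error. For a single error e at position i, S_ℓ = v_i·e·α_i^ℓ, so α_err = S_1/S_0.
  S_0^{−1} = 10^{−1} = 10 (mod 11), so α_err = 5·10 = 50 ≡ 6 = α_4. Error position i = 4.
  Consistency check: S_2/S_1 = 8·9 = 72 ≡ 6 = α_err ✓ (single-error assumption holds).
Step 4: error magnitude e = S_0/v_4 = S_0·∏_{j≠4}(α_4 − α_j) = 10·4 = 40 ≡ 7 (mod 11).
Step 5: correct position 4: c_4 = r_4 − e = 0 − 7 ≡ 4 (mod 11). Hence c = [8, 7, 5, 4, 2].
  Check: interpolating c through the α_i gives m(x) = 3 + 2·x (degree < 2) with m(α_i) = c_i for every i, so c is indeed a codeword.


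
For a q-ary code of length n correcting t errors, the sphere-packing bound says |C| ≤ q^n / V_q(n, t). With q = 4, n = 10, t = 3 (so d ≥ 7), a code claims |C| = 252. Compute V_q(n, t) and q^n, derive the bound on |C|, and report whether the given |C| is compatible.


V_q(n, t) = 3676, q^n = 1048576, Hamming bound = 285, |C| = 252 ≤ bound (satisfied).

Step 1: Compute V_q(n, t) = Σ_{j=0}^3 C(n, j) (q−1)^j.
  j = 0: C(10,0)·(3)^0 = 1·1 = 1.
  j = 1: C(10,1)·(3)^1 = 10·3 = 30.
  j = 2: C(10,2)·(3)^2 = 45·9 = 405.
  j = 3: C(10,3)·(3)^3 = 120·27 = 3240.
  V_q(n, t) = 1 + 30 + 405 + 3240 = 3676.
Step 2: q^n = 4^10 = 1048576.
Step 3: Hamming bound ⌊q^n / V_q(n,t)⌋ = ⌊1048576/3676⌋ = 285.
Step 4: Compare |C| = 252 to 285: satisfied.
The claimed |C| lies below the Hamming bound.


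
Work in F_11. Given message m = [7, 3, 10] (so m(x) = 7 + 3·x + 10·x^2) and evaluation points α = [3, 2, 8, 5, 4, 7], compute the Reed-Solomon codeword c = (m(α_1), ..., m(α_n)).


c = [7, 9, 0, 8, 3, 1]

Message polynomial: m(x) = 7 + 3·x + 10·x^2 (mod 11).
For each evaluation point α_i, compute m(α_i) mod 11:
  α_1 = 3: Horner steps 10 → 0 → 7, so m(3) = 7.
  α_2 = 2: Horner steps 10 → 1 → 9, so m(2) = 9.
  α_3 = 8: Horner steps 10 → 6 → 0, so m(8) = 0.
  α_4 = 5: Horner steps 10 → 9 → 8, so m(5) = 8.
  α_5 = 4: Horner steps 10 → 10 → 3, so m(4) = 3.
  α_6 = 7: Horner steps 10 → 7 → 1, so m(7) = 1.
Codeword c = [7, 9, 0, 8, 3, 1] ∈ F_11^6.


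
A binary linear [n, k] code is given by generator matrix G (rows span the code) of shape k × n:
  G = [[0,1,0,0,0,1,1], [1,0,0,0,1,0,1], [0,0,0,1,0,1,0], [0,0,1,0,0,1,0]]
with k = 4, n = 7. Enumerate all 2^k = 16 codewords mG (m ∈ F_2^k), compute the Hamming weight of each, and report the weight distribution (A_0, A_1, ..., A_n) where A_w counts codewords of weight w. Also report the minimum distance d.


Weight distribution: A_0 = 1, A_2 = 3, A_3 = 4, A_4 = 3, A_5 = 4, A_6 = 1. Minimum distance d = 2.

Enumerate all 2^4 = 16 messages m ∈ F_2^4.
For each, compute codeword c = mG in F_2^7, then tally its weight.
  m = 0000 → c = 0000000, weight = 0.
  m = 1000 → c = 0100011, weight = 3.
  m = 0100 → c = 1000101, weight = 3.
  m = 1100 → c = 1100110, weight = 4.
  m = 0010 → c = 0001010, weight = 2.
  m = 1010 → c = 0101001, weight = 3.
  m = 0110 → c = 1001111, weight = 5.
  m = 1110 → c = 1101100, weight = 4.
  m = 0001 → c = 0010010, weight = 2.
  m = 1001 → c = 0110001, weight = 3.
  m = 0101 → c = 1010111, weight = 5.
  m = 1101 → c = 1110100, weight = 4.
  m = 0011 → c = 0011000, weight = 2.
  m = 1011 → c = 0111011, weight = 5.
  m = 0111 → c = 1011101, weight = 5.
  m = 1111 → c = 1111110, weight = 6.
Tally weights:
  weight 0: 1 codewords.
  weight 2: 3 codewords.
  weight 3: 4 codewords.
  weight 4: 3 codewords.
  weight 5: 4 codewords.
  weight 6: 1 codewords.
Minimum distance d = smallest w > 0 with A_w > 0 = 2.
Sanity: Σ A_w = 16 = 2^4 = 16 ✓.


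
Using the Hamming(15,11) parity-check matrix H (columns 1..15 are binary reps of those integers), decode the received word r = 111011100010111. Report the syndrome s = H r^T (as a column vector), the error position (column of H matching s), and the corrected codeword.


s = (0, 0, 1, 1)^T, error position = 3, corrected codeword c = 110011100010111

Compute s = H r^T mod 2 one row at a time:
  s_1 = 0 + 0 + 0 + 1 + 0 + 1 + 1 + 1 = 4 ≡ 0 (mod 2).
  s_2 = 0 + 1 + 1 + 1 + 0 + 1 + 1 + 1 = 6 ≡ 0 (mod 2).
  s_3 = 1 + 1 + 1 + 1 + 0 + 1 + 1 + 1 = 7 ≡ 1 (mod 2).
  s_4 = 1 + 1 + 1 + 1 + 0 + 1 + 1 + 1 = 7 ≡ 1 (mod 2).
s = (0, 0, 1, 1)^T — this equals column 3 of H (binary 0011), so error is at position 3.
Correct: flip bit 3 of r = 111011100010111 to get c = 110011100010111.


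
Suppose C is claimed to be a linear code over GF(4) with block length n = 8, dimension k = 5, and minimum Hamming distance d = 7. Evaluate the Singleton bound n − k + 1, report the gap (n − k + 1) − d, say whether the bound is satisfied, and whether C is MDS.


Singleton RHS = n − k + 1 = 4, slack = -3, bound violated (no such code; not MDS).

Singleton bound: d ≤ n − k + 1.
Here n = 8, k = 5, so n − k + 1 = 4.
Given d = 7, check d ≤ 4: NO.
Slack = (n − k + 1) − d = -3.
The slack is negative: d = 7 exceeds n − k + 1 = 4 by 3, so the Singleton bound is violated and no linear [8, 5, 7]_4 code can exist. In particular it is not MDS (MDS requires d = n − k + 1 exactly).
Description: the claimed parameters are [8, 5, 7]_4; such a code would be impossible (violates the Singleton bound).


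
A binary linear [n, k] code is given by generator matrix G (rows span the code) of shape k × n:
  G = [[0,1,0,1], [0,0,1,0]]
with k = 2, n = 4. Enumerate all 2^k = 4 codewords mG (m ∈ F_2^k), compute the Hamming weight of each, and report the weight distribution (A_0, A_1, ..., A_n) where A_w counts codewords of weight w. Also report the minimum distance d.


Weight distribution: A_0 = 1, A_1 = 1, A_2 = 1, A_3 = 1. Minimum distance d = 1.

Enumerate all 2^2 = 4 messages m ∈ F_2^2.
For each, compute codeword c = mG in F_2^4, then tally its weight.
  m = 00 → c = 0000, weight = 0.
  m = 10 → c = 0101, weight = 2.
  m = 01 → c = 0010, weight = 1.
  m = 11 → c = 0111, weight = 3.
Tally weights:
  weight 0: 1 codewords.
  weight 1: 1 codewords.
  weight 2: 1 codewords.
  weight 3: 1 codewords.
Minimum distance d = smallest w > 0 with A_w > 0 = 1.
Sanity: Σ A_w = 4 = 2^2 = 4 ✓.


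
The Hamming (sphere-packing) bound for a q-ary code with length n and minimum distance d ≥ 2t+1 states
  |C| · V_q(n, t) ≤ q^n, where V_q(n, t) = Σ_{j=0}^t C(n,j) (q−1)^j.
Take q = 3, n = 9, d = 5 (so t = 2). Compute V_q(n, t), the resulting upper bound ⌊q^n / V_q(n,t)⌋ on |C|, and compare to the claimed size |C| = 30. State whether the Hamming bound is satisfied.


V_q(n, t) = 163, q^n = 19683, Hamming bound = 120, |C| = 30 ≤ bound (satisfied).

Step 1: Compute V_q(n, t) = Σ_{j=0}^2 C(n, j) (q−1)^j.
  j = 0: C(9,0)·(2)^0 = 1·1 = 1.
  j = 1: C(9,1)·(2)^1 = 9·2 = 18.
  j = 2: C(9,2)·(2)^2 = 36·4 = 144.
  V_q(n, t) = 1 + 18 + 144 = 163.
Step 2: q^n = 3^9 = 19683.
Step 3: Hamming bound ⌊q^n / V_q(n,t)⌋ = ⌊19683/163⌋ = 120.
Step 4: Compare |C| = 30 to 120: satisfied.
The claimed |C| lies below the Hamming bound.


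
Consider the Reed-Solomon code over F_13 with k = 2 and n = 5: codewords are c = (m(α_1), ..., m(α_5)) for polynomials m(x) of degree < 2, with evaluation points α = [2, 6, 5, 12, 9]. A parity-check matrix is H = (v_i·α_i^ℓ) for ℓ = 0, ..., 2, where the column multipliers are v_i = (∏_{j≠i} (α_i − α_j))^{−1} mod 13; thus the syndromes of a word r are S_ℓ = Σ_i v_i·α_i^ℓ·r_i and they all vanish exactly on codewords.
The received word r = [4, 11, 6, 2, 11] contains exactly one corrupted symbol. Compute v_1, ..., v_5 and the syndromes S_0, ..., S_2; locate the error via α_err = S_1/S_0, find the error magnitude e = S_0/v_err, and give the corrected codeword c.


S = (3, 1, 9), error at position 5, error magnitude e = 11, c = [4, 11, 6, 2, 0].

Step 1: column multipliers v_i = (∏_{j≠i}(α_i − α_j))^{−1} mod 13.
  i = 1 (α = 2): (2−6)(2−5)(2−12)(2−9) = (−4)·(−3)·(−10)·(−7) = 840 ≡ 8, so v_1 = 8^{−1} = 5 (mod 13).
  i = 2 (α = 6): (6−2)(6−5)(6−12)(6−9) = 4·1·(−6)·(−3) = 72 ≡ 7, so v_2 = 7^{−1} = 2 (mod 13).
  i = 3 (α = 5): (5−2)(5−6)(5−12)(5−9) = 3·(−1)·(−7)·(−4) = −84 ≡ 7, so v_3 = 7^{−1} = 2 (mod 13).
  i = 4 (α = 12): (12−2)(12−6)(12−5)(12−9) = 10·6·7·3 = 1260 ≡ 12, so v_4 = 12^{−1} = 12 (mod 13).
  i = 5 (α = 9): (9−2)(9−6)(9−5)(9−12) = 7·3·4·(−3) = −252 ≡ 8, so v_5 = 8^{−1} = 5 (mod 13).
  v = [5, 2, 2, 12, 5].
Step 2: syndromes of r = [4, 11, 6, 2, 11] (all sums mod 13).
  S_0 = Σ v_i r_i = 5·4 + 2·11 + 2·6 + 12·2 + 5·11 = 133 ≡ 3.
  S_1 = Σ v_i α_i r_i = 5·2·4 + 2·6·11 + 2·5·6 + 12·12·2 + 5·9·11 = 1015 ≡ 1.
  α_i^2 mod 13 = [4, 10, 12, 1, 3].
  S_2 = Σ v_i α_i^2 r_i = 5·4·4 + 2·10·11 + 2·12·6 + 12·1·2 + 5·3·11 = 633 ≡ 9.
  S = (3, 1, 9) ≠ 0, so r is not a codeword (an error is present).
Step 3: locate the error. For a single error e at position i, S_ℓ = v_i·e·α_i^ℓ, so α_err = S_1/S_0.
  S_0^{−1} = 3^{−1} = 9 (mod 13), so α_err = 1·9 = 9 ≡ 9 = α_5. Error position i = 5.
  Consistency check: S_2/S_1 = 9·1 = 9 ≡ 9 = α_err ✓ (single-error assumption holds).
Step 4: error magnitude e = S_0/v_5 = S_0·∏_{j≠5}(α_5 − α_j) = 3·8 = 24 ≡ 11 (mod 13).
Step 5: correct position 5: c_5 = r_5 − e = 11 − 11 ≡ 0 (mod 13). Hence c = [4, 11, 6, 2, 0].
  Check: interpolating c through the α_i gives m(x) = 7 + 5·x (degree < 2) with m(α_i) = c_i for every i, so c is indeed a codeword.


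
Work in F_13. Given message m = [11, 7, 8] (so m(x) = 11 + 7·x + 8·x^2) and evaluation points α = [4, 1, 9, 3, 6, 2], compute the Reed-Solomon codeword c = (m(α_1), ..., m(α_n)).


c = [11, 0, 7, 0, 3, 5]

Message polynomial: m(x) = 11 + 7·x + 8·x^2 (mod 13).
For each evaluation point α_i, compute m(α_i) mod 13:
  α_1 = 4: Horner steps 8 → 0 → 11, so m(4) = 11.
  α_2 = 1: Horner steps 8 → 2 → 0, so m(1) = 0.
  α_3 = 9: Horner steps 8 → 1 → 7, so m(9) = 7.
  α_4 = 3: Horner steps 8 → 5 → 0, so m(3) = 0.
  α_5 = 6: Horner steps 8 → 3 → 3, so m(6) = 3.
  α_6 = 2: Horner steps 8 → 10 → 5, so m(2) = 5.
Codeword c = [11, 0, 7, 0, 3, 5] ∈ F_13^6.


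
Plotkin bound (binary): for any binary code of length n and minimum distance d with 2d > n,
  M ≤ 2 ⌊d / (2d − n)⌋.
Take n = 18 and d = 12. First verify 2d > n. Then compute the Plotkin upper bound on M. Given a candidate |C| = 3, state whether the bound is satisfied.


Plotkin bound M ≤ 4; given |C| = 3 ≤ bound (satisfied).

Check applicability: 2d = 24, n = 18.
2d − n = 6 > 0, so Plotkin applies.
Compute d/(2d−n) = 12/6 ≈ 2.0000.
⌊d/(2d−n)⌋ = 2.
Plotkin bound: M ≤ 2·2 = 4.
Given |C| = 3, check: satisfied.
This |C| is below the Plotkin bound.


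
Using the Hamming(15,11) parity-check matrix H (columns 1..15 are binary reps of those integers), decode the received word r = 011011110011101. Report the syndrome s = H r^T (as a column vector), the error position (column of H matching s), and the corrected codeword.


s = (1, 0, 0, 0)^T, error position = 8, corrected codeword c = 011011100011101

Compute s = H r^T mod 2 one row at a time:
  s_1 = 1 + 0 + 0 + 1 + 1 + 1 + 0 + 1 = 5 ≡ 1 (mod 2).
  s_2 = 0 + 1 + 1 + 1 + 1 + 1 + 0 + 1 = 6 ≡ 0 (mod 2).
  s_3 = 1 + 1 + 1 + 1 + 0 + 1 + 0 + 1 = 6 ≡ 0 (mod 2).
  s_4 = 0 + 1 + 1 + 1 + 0 + 1 + 1 + 1 = 6 ≡ 0 (mod 2).
s = (1, 0, 0, 0)^T — this equals column 8 of H (binary 1000), so error is at position 8.
Correct: flip bit 8 of r = 011011110011101 to get c = 011011100011101.


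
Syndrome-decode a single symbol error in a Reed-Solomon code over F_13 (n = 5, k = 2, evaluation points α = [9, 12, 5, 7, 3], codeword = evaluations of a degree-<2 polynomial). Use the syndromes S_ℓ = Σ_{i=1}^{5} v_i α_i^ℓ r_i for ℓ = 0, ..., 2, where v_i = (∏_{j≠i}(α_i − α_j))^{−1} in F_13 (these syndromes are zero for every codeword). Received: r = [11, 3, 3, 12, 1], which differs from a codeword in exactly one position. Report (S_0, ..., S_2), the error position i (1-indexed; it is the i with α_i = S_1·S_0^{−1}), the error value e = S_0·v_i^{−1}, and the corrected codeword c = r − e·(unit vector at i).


S = (11, 3, 2), error at position 3, error magnitude e = 3, c = [11, 3, 0, 12, 1].

Step 1: column multipliers v_i = (∏_{j≠i}(α_i − α_j))^{−1} mod 13.
  i = 1 (α = 9): (9−12)(9−5)(9−7)(9−3) = (−3)·4·2·6 = −144 ≡ 12, so v_1 = 12^{−1} = 12 (mod 13).
  i = 2 (α = 12): (12−9)(12−5)(12−7)(12−3) = 3·7·5·9 = 945 ≡ 9, so v_2 = 9^{−1} = 3 (mod 13).
  i = 3 (α = 5): (5−9)(5−12)(5−7)(5−3) = (−4)·(−7)·(−2)·2 = −112 ≡ 5, so v_3 = 5^{−1} = 8 (mod 13).
  i = 4 (α = 7): (7−9)(7−12)(7−5)(7−3) = (−2)·(−5)·2·4 = 80 ≡ 2, so v_4 = 2^{−1} = 7 (mod 13).
  i = 5 (α = 3): (3−9)(3−12)(3−5)(3−7) = (−6)·(−9)·(−2)·(−4) = 432 ≡ 3, so v_5 = 3^{−1} = 9 (mod 13).
  v = [12, 3, 8, 7, 9].
Step 2: syndromes of r = [11, 3, 3, 12, 1] (all sums mod 13).
  S_0 = Σ v_i r_i = 12·11 + 3·3 + 8·3 + 7·12 + 9·1 = 258 ≡ 11.
  S_1 = Σ v_i α_i r_i = 12·9·11 + 3·12·3 + 8·5·3 + 7·7·12 + 9·3·1 = 2031 ≡ 3.
  α_i^2 mod 13 = [3, 1, 12, 10, 9].
  S_2 = Σ v_i α_i^2 r_i = 12·3·11 + 3·1·3 + 8·12·3 + 7·10·12 + 9·9·1 = 1614 ≡ 2.
  S = (11, 3, 2) ≠ 0, so r is not a codeword (an error is present).
Step 3: locate the error. For a single error e at position i, S_ℓ = v_i·e·α_i^ℓ, so α_err = S_1/S_0.
  S_0^{−1} = 11^{−1} = 6 (mod 13), so α_err = 3·6 = 18 ≡ 5 = α_3. Error position i = 3.
  Consistency check: S_2/S_1 = 2·9 = 18 ≡ 5 = α_err ✓ (single-error assumption holds).
Step 4: error magnitude e = S_0/v_3 = S_0·∏_{j≠3}(α_3 − α_j) = 11·5 = 55 ≡ 3 (mod 13).
Step 5: correct position 3: c_3 = r_3 − e = 3 − 3 ≡ 0 (mod 13). Hence c = [11, 3, 0, 12, 1].
  Check: interpolating c through the α_i gives m(x) = 9 + 6·x (degree < 2) with m(α_i) = c_i for every i, so c is indeed a codeword.


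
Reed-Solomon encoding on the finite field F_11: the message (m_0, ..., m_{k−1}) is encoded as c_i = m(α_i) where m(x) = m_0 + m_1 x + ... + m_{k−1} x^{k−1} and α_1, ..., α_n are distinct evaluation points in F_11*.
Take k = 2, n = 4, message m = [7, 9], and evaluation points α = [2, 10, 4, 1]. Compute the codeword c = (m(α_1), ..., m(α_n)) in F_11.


c = [3, 9, 10, 5]

Message polynomial: m(x) = 7 + 9·x (mod 11).
For each evaluation point α_i, compute m(α_i) mod 11:
  α_1 = 2: Horner steps 9 → 3, so m(2) = 3.
  α_2 = 10: Horner steps 9 → 9, so m(10) = 9.
  α_3 = 4: Horner steps 9 → 10, so m(4) = 10.
  α_4 = 1: Horner steps 9 → 5, so m(1) = 5.
Codeword c = [3, 9, 10, 5] ∈ F_11^4.


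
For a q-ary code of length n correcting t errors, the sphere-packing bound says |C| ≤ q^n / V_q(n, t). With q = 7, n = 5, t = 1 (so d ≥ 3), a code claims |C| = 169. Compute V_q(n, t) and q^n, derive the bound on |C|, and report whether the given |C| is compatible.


V_q(n, t) = 31, q^n = 16807, Hamming bound = 542, |C| = 169 ≤ bound (satisfied).

Step 1: Compute V_q(n, t) = Σ_{j=0}^1 C(n, j) (q−1)^j.
  j = 0: C(5,0)·(6)^0 = 1·1 = 1.
  j = 1: C(5,1)·(6)^1 = 5·6 = 30.
  V_q(n, t) = 1 + 30 = 31.
Step 2: q^n = 7^5 = 16807.
Step 3: Hamming bound ⌊q^n / V_q(n,t)⌋ = ⌊16807/31⌋ = 542.
Step 4: Compare |C| = 169 to 542: satisfied.
The claimed |C| lies below the Hamming bound.


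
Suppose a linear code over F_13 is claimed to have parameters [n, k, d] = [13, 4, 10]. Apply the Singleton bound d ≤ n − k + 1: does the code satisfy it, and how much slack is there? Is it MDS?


Singleton RHS = n − k + 1 = 10, slack = 0, bound satisfied, MDS.

Singleton bound: d ≤ n − k + 1.
Here n = 13, k = 4, so n − k + 1 = 10.
Given d = 10, check d ≤ 10: YES.
Slack = (n − k + 1) − d = 0.
The code is MDS (slack = 0).
Description: the claimed parameters are [13, 4, 10]_13; such a code would be MDS (meets Singleton bound).


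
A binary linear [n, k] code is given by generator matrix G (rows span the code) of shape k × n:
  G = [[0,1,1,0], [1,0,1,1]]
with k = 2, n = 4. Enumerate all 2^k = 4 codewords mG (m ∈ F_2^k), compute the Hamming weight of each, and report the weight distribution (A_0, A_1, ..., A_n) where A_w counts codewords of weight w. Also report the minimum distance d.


Weight distribution: A_0 = 1, A_2 = 1, A_3 = 2. Minimum distance d = 2.

Enumerate all 2^2 = 4 messages m ∈ F_2^2.
For each, compute codeword c = mG in F_2^4, then tally its weight.
  m = 00 → c = 0000, weight = 0.
  m = 10 → c = 0110, weight = 2.
  m = 01 → c = 1011, weight = 3.
  m = 11 → c = 1101, weight = 3.
Tally weights:
  weight 0: 1 codewords.
  weight 2: 1 codewords.
  weight 3: 2 codewords.
Minimum distance d = smallest w > 0 with A_w > 0 = 2.
Sanity: Σ A_w = 4 = 2^2 = 4 ✓.


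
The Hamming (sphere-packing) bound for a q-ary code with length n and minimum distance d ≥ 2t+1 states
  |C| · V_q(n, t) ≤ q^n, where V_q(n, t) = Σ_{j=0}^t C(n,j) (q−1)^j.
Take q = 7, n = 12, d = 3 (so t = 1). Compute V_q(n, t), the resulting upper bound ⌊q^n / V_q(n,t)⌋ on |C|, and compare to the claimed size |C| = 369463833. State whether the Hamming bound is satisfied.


V_q(n, t) = 73, q^n = 13841287201, Hamming bound = 189606673, |C| = 369463833 > bound (violated).

Step 1: Compute V_q(n, t) = Σ_{j=0}^1 C(n, j) (q−1)^j.
  j = 0: C(12,0)·(6)^0 = 1·1 = 1.
  j = 1: C(12,1)·(6)^1 = 12·6 = 72.
  V_q(n, t) = 1 + 72 = 73.
Step 2: q^n = 7^12 = 13841287201.
Step 3: Hamming bound ⌊q^n / V_q(n,t)⌋ = ⌊13841287201/73⌋ = 189606673.
Step 4: Compare |C| = 369463833 to 189606673: violated.
The claimed |C| lies above the Hamming bound, so no 7-ary code of length 12 with d ≥ 3 can have 369463833 codewords.


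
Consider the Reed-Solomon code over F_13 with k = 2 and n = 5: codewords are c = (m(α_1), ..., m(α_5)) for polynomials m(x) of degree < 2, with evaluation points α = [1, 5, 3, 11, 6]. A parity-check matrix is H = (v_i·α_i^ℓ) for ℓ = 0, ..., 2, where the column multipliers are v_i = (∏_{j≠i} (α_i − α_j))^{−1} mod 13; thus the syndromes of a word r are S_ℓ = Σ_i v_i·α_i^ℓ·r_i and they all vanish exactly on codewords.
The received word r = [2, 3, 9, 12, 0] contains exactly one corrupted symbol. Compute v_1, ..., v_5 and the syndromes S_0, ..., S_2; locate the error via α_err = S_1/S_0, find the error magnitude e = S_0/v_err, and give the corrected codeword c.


S = (5, 3, 7), error at position 4, error magnitude e = 1, c = [2, 3, 9, 11, 0].

Step 1: column multipliers v_i = (∏_{j≠i}(α_i − α_j))^{−1} mod 13.
  i = 1 (α = 1): (1−5)(1−3)(1−11)(1−6) = (−4)·(−2)·(−10)·(−5) = 400 ≡ 10, so v_1 = 10^{−1} = 4 (mod 13).
  i = 2 (α = 5): (5−1)(5−3)(5−11)(5−6) = 4·2·(−6)·(−1) = 48 ≡ 9, so v_2 = 9^{−1} = 3 (mod 13).
  i = 3 (α = 3): (3−1)(3−5)(3−11)(3−6) = 2·(−2)·(−8)·(−3) = −96 ≡ 8, so v_3 = 8^{−1} = 5 (mod 13).
  i = 4 (α = 11): (11−1)(11−5)(11−3)(11−6) = 10·6·8·5 = 2400 ≡ 8, so v_4 = 8^{−1} = 5 (mod 13).
  i = 5 (α = 6): (6−1)(6−5)(6−3)(6−11) = 5·1·3·(−5) = −75 ≡ 3, so v_5 = 3^{−1} = 9 (mod 13).
  v = [4, 3, 5, 5, 9].
Step 2: syndromes of r = [2, 3, 9, 12, 0] (all sums mod 13).
  S_0 = Σ v_i r_i = 4·2 + 3·3 + 5·9 + 5·12 + 9·0 = 122 ≡ 5.
  S_1 = Σ v_i α_i r_i = 4·1·2 + 3·5·3 + 5·3·9 + 5·11·12 + 9·6·0 = 848 ≡ 3.
  α_i^2 mod 13 = [1, 12, 9, 4, 10].
  S_2 = Σ v_i α_i^2 r_i = 4·1·2 + 3·12·3 + 5·9·9 + 5·4·12 + 9·10·0 = 761 ≡ 7.
  S = (5, 3, 7) ≠ 0, so r is not a codeword (an error is present).
Step 3: locate the error. For a single error e at position i, S_ℓ = v_i·e·α_i^ℓ, so α_err = S_1/S_0.
  S_0^{−1} = 5^{−1} = 8 (mod 13), so α_err = 3·8 = 24 ≡ 11 = α_4. Error position i = 4.
  Consistency check: S_2/S_1 = 7·9 = 63 ≡ 11 = α_err ✓ (single-error assumption holds).
Step 4: error magnitude e = S_0/v_4 = S_0·∏_{j≠4}(α_4 − α_j) = 5·8 = 40 ≡ 1 (mod 13).
Step 5: correct position 4: c_4 = r_4 − e = 12 − 1 ≡ 11 (mod 13). Hence c = [2, 3, 9, 11, 0].
  Check: interpolating c through the α_i gives m(x) = 5 + 10·x (degree < 2) with m(α_i) = c_i for every i, so c is indeed a codeword.


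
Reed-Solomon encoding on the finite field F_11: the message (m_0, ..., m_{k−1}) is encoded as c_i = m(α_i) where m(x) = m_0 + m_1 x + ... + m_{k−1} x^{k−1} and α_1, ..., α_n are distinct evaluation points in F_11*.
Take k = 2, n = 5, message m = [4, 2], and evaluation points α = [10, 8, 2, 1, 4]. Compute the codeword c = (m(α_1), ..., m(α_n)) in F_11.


c = [2, 9, 8, 6, 1]

Message polynomial: m(x) = 4 + 2·x (mod 11).
For each evaluation point α_i, compute m(α_i) mod 11:
  α_1 = 10: Horner steps 2 → 2, so m(10) = 2.
  α_2 = 8: Horner steps 2 → 9, so m(8) = 9.
  α_3 = 2: Horner steps 2 → 8, so m(2) = 8.
  α_4 = 1: Horner steps 2 → 6, so m(1) = 6.
  α_5 = 4: Horner steps 2 → 1, so m(4) = 1.
Codeword c = [2, 9, 8, 6, 1] ∈ F_11^5.


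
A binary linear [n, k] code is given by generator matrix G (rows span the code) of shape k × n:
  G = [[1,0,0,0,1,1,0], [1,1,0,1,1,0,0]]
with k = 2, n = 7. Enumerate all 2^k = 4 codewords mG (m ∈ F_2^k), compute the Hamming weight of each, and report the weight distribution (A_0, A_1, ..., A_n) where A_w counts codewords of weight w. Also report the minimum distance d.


Weight distribution: A_0 = 1, A_3 = 2, A_4 = 1. Minimum distance d = 3.

Enumerate all 2^2 = 4 messages m ∈ F_2^2.
For each, compute codeword c = mG in F_2^7, then tally its weight.
  m = 00 → c = 0000000, weight = 0.
  m = 10 → c = 1000110, weight = 3.
  m = 01 → c = 1101100, weight = 4.
  m = 11 → c = 0101010, weight = 3.
Tally weights:
  weight 0: 1 codewords.
  weight 3: 2 codewords.
  weight 4: 1 codewords.
Minimum distance d = smallest w > 0 with A_w > 0 = 3.
Sanity: Σ A_w = 4 = 2^2 = 4 ✓.


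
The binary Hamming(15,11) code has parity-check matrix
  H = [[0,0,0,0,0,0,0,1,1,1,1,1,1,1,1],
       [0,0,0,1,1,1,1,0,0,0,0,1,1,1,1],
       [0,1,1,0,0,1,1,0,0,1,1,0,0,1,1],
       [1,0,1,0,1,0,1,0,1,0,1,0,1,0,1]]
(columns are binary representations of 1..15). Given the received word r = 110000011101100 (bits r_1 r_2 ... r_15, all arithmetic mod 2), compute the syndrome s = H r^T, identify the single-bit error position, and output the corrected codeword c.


s = (1, 0, 0, 1)^T, error position = 9, corrected codeword c = 110000010101100

Compute s = H r^T mod 2 one row at a time:
  s_1 = 1 + 1 + 1 + 0 + 1 + 1 + 0 + 0 = 5 ≡ 1 (mod 2).
  s_2 = 0 + 0 + 0 + 0 + 1 + 1 + 0 + 0 = 2 ≡ 0 (mod 2).
  s_3 = 1 + 0 + 0 + 0 + 1 + 0 + 0 + 0 = 2 ≡ 0 (mod 2).
  s_4 = 1 + 0 + 0 + 0 + 1 + 0 + 1 + 0 = 3 ≡ 1 (mod 2).
s = (1, 0, 0, 1)^T — this equals column 9 of H (binary 1001), so error is at position 9.
Correct: flip bit 9 of r = 110000011101100 to get c = 110000010101100.
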